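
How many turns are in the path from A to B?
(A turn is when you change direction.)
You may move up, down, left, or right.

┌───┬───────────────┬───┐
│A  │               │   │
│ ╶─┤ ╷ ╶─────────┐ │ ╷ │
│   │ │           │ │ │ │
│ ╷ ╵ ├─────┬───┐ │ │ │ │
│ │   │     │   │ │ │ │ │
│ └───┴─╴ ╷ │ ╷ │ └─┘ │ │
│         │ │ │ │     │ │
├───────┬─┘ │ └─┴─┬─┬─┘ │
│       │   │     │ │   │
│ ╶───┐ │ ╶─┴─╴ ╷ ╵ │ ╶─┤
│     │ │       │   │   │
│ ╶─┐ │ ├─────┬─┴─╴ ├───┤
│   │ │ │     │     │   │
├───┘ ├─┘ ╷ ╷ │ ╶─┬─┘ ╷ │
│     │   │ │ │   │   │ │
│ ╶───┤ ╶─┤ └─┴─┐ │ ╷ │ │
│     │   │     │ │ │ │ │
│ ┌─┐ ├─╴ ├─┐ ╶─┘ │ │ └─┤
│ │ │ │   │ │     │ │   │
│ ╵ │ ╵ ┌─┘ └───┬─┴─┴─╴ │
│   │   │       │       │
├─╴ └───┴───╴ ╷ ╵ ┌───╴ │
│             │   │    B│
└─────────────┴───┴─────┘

Directions: down, down, down, right, right, right, right, up, right, down, down, left, down, right, right, right, up, right, down, right, down, left, left, down, right, down, down, left, left, up, left, up, up, left, down, left, down, right, down, left, down, left, up, up, left, left, down, down, right, down, right, right, right, right, right, up, right, down, right, up, right, right, right, down
Number of turns: 42

Solution:

┌───┬───────────────┬───┐
│A  │               │   │
│ ╶─┤ ╷ ╶─────────┐ │ ╷ │
│↓  │ │           │ │ │ │
│ ╷ ╵ ├─────┬───┐ │ │ │ │
│↓│   │  ↱ ↓│   │ │ │ │ │
│ └───┴─╴ ╷ │ ╷ │ └─┘ │ │
│↳ → → → ↑│↓│ │ │     │ │
├───────┬─┘ │ └─┴─┬─┬─┘ │
│       │↓ ↲│  ↱ ↓│ │   │
│ ╶───┐ │ ╶─┴─╴ ╷ ╵ │ ╶─┤
│     │ │↳ → → ↑│↳ ↓│   │
│ ╶─┐ │ ├─────┬─┴─╴ ├───┤
│   │ │ │↓ ↰  │↓ ← ↲│   │
├───┘ ├─┘ ╷ ╷ │ ╶─┬─┘ ╷ │
│     │↓ ↲│↑│ │↳ ↓│   │ │
│ ╶───┤ ╶─┤ └─┴─┐ │ ╷ │ │
│↓ ← ↰│↳ ↓│↑ ↰  │↓│ │ │ │
│ ┌─┐ ├─╴ ├─┐ ╶─┘ │ │ └─┤
│↓│ │↑│↓ ↲│ │↑ ← ↲│ │   │
│ ╵ │ ╵ ┌─┘ └───┬─┴─┴─╴ │
│↳ ↓│↑ ↲│    ↱ ↓│↱ → → ↓│
├─╴ └───┴───╴ ╷ ╵ ┌───╴ │
│  ↳ → → → → ↑│↳ ↑│    B│
└─────────────┴───┴─────┘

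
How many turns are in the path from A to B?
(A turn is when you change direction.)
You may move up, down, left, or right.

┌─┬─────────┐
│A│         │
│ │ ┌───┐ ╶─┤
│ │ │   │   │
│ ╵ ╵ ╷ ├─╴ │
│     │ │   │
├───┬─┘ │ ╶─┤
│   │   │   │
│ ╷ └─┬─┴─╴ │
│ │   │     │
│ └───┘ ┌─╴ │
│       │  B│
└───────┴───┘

Directions: down, down, right, up, up, right, right, right, down, right, down, left, down, right, down, down
Number of turns: 10

Solution:

┌─┬─────────┐
│A│↱ → → ↓  │
│ │ ┌───┐ ╶─┤
│↓│↑│   │↳ ↓│
│ ╵ ╵ ╷ ├─╴ │
│↳ ↑  │ │↓ ↲│
├───┬─┘ │ ╶─┤
│   │   │↳ ↓│
│ ╷ └─┬─┴─╴ │
│ │   │    ↓│
│ └───┘ ┌─╴ │
│       │  B│
└───────┴───┘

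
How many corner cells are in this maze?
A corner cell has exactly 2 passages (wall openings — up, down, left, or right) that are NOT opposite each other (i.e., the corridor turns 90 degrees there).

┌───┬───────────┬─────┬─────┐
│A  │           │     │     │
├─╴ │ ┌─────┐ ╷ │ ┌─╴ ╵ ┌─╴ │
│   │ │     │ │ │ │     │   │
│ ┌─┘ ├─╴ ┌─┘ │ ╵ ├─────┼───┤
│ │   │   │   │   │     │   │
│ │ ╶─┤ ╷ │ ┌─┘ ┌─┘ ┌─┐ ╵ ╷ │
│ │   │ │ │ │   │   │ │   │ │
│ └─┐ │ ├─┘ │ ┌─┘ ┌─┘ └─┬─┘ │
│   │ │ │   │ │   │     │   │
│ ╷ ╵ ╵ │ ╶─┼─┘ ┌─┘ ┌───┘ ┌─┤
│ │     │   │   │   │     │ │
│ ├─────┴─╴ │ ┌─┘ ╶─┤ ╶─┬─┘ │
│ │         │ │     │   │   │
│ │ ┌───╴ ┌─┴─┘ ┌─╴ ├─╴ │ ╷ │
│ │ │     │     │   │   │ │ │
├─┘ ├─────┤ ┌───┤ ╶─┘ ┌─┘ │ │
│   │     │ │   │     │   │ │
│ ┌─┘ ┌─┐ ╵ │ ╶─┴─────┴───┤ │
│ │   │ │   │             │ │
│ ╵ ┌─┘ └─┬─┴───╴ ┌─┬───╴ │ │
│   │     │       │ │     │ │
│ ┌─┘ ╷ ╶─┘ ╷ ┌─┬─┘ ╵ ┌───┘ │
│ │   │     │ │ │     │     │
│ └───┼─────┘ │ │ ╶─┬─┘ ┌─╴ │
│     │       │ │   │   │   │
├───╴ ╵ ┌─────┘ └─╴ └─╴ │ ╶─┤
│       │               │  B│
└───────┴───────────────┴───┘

Counting corner cells (2 non-opposite passages):
Total corners: 98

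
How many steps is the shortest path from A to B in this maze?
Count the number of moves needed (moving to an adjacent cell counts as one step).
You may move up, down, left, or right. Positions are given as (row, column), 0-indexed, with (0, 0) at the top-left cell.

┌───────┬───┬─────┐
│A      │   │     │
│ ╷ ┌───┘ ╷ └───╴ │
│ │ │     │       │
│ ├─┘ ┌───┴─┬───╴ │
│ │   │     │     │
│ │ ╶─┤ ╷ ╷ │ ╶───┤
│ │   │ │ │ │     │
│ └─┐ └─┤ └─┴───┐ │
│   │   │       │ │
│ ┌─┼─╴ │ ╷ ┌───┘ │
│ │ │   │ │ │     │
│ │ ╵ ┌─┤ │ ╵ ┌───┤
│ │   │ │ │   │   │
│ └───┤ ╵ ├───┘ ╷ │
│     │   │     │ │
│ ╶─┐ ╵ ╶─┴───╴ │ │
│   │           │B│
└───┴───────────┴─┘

Using BFS to find shortest path:
Start: (0, 0), End: (8, 8)
Path found:
(0,0) → (1,0) → (2,0) → (3,0) → (4,0) → (5,0) → (6,0) → (7,0) → (7,1) → (7,2) → (8,2) → (8,3) → (8,4) → (8,5) → (8,6) → (8,7) → (7,7) → (6,7) → (6,8) → (7,8) → (8,8)
Number of steps: 20

Solution:

┌───────┬───┬─────┐
│A      │   │     │
│ ╷ ┌───┘ ╷ └───╴ │
│↓│ │     │       │
│ ├─┘ ┌───┴─┬───╴ │
│↓│   │     │     │
│ │ ╶─┤ ╷ ╷ │ ╶───┤
│↓│   │ │ │ │     │
│ └─┐ └─┤ └─┴───┐ │
│↓  │   │       │ │
│ ┌─┼─╴ │ ╷ ┌───┘ │
│↓│ │   │ │ │     │
│ │ ╵ ┌─┤ │ ╵ ┌───┤
│↓│   │ │ │   │↱ ↓│
│ └───┤ ╵ ├───┘ ╷ │
│↳ → ↓│   │    ↑│↓│
│ ╶─┐ ╵ ╶─┴───╴ │ │
│   │↳ → → → → ↑│B│
└───┴───────────┴─┘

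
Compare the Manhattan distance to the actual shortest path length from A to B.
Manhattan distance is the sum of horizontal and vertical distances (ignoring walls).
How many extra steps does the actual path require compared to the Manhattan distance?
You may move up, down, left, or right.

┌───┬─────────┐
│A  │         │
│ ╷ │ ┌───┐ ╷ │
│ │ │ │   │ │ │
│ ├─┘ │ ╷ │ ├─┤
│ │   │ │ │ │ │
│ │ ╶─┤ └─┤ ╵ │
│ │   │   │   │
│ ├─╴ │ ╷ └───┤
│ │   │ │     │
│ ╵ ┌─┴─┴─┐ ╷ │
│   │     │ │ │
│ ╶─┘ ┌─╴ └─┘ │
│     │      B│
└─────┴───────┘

Manhattan distance: |6 - 0| + |6 - 0| = 12
Actual path length: 14
Extra steps: 14 - 12 = 2

Solution:

┌───┬─────────┐
│A  │         │
│ ╷ │ ┌───┐ ╷ │
│↓│ │ │   │ │ │
│ ├─┘ │ ╷ │ ├─┤
│↓│   │ │ │ │ │
│ │ ╶─┤ └─┤ ╵ │
│↓│   │   │   │
│ ├─╴ │ ╷ └───┤
│↓│   │ │     │
│ ╵ ┌─┴─┴─┐ ╷ │
│↓  │↱ → ↓│ │ │
│ ╶─┘ ┌─╴ └─┘ │
│↳ → ↑│  ↳ → B│
└─────┴───────┘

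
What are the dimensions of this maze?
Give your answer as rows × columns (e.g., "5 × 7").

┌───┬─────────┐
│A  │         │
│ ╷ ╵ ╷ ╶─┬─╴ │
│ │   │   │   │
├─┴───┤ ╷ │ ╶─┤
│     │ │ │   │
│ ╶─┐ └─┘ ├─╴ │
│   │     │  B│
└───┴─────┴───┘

Counting the maze dimensions:
Rows (vertical): 4
Columns (horizontal): 7
Dimensions: 4 × 7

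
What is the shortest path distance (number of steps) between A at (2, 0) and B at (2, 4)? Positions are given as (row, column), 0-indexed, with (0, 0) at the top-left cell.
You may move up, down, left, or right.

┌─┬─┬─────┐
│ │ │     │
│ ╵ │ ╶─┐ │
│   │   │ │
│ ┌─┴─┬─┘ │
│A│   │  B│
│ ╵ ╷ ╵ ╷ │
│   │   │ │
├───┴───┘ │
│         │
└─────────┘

Finding path from (2, 0) to (2, 4):
Path: (2,0) → (3,0) → (3,1) → (2,1) → (2,2) → (3,2) → (3,3) → (2,3) → (2,4)
Distance: 8 steps

Solution:

┌─┬─┬─────┐
│ │ │     │
│ ╵ │ ╶─┐ │
│   │   │ │
│ ┌─┴─┬─┘ │
│A│↱ ↓│↱ B│
│ ╵ ╷ ╵ ╷ │
│↳ ↑│↳ ↑│ │
├───┴───┘ │
│         │
└─────────┘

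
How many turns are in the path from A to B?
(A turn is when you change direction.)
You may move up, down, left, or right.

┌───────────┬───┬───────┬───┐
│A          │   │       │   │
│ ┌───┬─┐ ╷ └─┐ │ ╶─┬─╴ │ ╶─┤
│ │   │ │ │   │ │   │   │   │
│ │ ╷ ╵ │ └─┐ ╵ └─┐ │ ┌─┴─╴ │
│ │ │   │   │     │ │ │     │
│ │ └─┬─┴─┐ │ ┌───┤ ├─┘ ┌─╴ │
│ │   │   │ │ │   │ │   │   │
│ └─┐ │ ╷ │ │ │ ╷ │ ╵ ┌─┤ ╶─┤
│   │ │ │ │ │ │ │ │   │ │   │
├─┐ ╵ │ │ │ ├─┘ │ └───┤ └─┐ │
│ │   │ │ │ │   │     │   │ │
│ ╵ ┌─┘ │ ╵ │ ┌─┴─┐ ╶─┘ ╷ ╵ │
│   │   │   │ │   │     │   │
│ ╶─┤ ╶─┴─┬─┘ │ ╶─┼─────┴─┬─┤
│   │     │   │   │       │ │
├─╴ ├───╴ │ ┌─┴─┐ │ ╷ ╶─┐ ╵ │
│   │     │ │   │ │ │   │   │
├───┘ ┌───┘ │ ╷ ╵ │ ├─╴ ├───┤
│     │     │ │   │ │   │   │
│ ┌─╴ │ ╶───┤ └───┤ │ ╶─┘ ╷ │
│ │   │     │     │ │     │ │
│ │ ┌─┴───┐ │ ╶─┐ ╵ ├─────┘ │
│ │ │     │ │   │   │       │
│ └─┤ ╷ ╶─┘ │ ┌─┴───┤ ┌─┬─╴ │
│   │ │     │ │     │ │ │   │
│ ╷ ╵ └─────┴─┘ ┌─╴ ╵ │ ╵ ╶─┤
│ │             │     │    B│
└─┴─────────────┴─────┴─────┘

Directions: right, right, right, right, down, down, right, down, down, down, down, left, up, up, up, left, down, down, down, left, down, right, right, down, left, left, down, left, left, down, down, down, right, down, right, right, right, right, right, right, up, right, right, down, right, up, up, right, right, right, down, left, down, right
Number of turns: 28

Solution:

┌───────────┬───┬───────┬───┐
│A → → → ↓  │   │       │   │
│ ┌───┬─┐ ╷ └─┐ │ ╶─┬─╴ │ ╶─┤
│ │   │ │↓│   │ │   │   │   │
│ │ ╷ ╵ │ └─┐ ╵ └─┐ │ ┌─┴─╴ │
│ │ │   │↳ ↓│     │ │ │     │
│ │ └─┬─┴─┐ │ ┌───┤ ├─┘ ┌─╴ │
│ │   │↓ ↰│↓│ │   │ │   │   │
│ └─┐ │ ╷ │ │ │ ╷ │ ╵ ┌─┤ ╶─┤
│   │ │↓│↑│↓│ │ │ │   │ │   │
├─┐ ╵ │ │ │ ├─┘ │ └───┤ └─┐ │
│ │   │↓│↑│↓│   │     │   │ │
│ ╵ ┌─┘ │ ╵ │ ┌─┴─┐ ╶─┘ ╷ ╵ │
│   │↓ ↲│↑ ↲│ │   │     │   │
│ ╶─┤ ╶─┴─┬─┘ │ ╶─┼─────┴─┬─┤
│   │↳ → ↓│   │   │       │ │
├─╴ ├───╴ │ ┌─┴─┐ │ ╷ ╶─┐ ╵ │
│   │↓ ← ↲│ │   │ │ │   │   │
├───┘ ┌───┘ │ ╷ ╵ │ ├─╴ ├───┤
│↓ ← ↲│     │ │   │ │   │   │
│ ┌─╴ │ ╶───┤ └───┤ │ ╶─┘ ╷ │
│↓│   │     │     │ │     │ │
│ │ ┌─┴───┐ │ ╶─┐ ╵ ├─────┘ │
│↓│ │     │ │   │   │↱ → → ↓│
│ └─┤ ╷ ╶─┘ │ ┌─┴───┤ ┌─┬─╴ │
│↳ ↓│ │     │ │↱ → ↓│↑│ │↓ ↲│
│ ╷ ╵ └─────┴─┘ ┌─╴ ╵ │ ╵ ╶─┤
│ │↳ → → → → → ↑│  ↳ ↑│  ↳ B│
└─┴─────────────┴─────┴─────┘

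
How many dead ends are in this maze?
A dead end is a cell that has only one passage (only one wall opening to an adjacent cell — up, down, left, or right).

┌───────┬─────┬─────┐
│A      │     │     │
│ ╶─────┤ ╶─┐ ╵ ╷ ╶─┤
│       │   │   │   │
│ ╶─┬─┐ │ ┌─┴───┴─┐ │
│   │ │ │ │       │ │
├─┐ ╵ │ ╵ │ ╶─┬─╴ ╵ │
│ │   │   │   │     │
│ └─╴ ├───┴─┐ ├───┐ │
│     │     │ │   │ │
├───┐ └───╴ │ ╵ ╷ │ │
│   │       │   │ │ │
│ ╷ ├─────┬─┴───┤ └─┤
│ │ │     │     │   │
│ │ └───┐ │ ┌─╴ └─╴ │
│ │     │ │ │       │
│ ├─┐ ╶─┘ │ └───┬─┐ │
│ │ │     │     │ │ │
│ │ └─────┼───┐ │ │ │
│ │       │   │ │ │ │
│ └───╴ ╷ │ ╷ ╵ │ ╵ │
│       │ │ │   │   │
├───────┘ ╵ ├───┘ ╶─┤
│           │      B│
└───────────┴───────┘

Checking each cell for number of passages:

Dead ends found at positions:
  (0, 3)
  (0, 9)
  (1, 5)
  (2, 2)
  (3, 0)
  (3, 7)
  (4, 3)
  (5, 9)
  (6, 2)
  (7, 3)
  (7, 6)
  (8, 1)
  (8, 8)
  (11, 0)
  (11, 6)
  (11, 9)
Total dead ends: 16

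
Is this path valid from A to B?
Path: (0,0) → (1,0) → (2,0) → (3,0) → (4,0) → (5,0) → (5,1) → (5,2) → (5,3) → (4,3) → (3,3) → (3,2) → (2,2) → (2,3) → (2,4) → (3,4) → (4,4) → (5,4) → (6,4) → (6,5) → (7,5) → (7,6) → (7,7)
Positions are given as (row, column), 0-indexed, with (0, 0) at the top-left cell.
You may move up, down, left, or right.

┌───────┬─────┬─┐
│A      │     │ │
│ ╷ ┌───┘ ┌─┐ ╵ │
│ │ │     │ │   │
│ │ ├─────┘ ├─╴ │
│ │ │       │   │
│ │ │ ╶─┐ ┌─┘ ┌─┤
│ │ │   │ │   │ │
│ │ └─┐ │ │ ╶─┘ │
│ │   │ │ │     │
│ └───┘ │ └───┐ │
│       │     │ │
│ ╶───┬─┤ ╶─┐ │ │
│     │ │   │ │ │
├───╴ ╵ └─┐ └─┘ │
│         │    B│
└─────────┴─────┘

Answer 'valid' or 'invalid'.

Checking path validity:
Result: All consecutive moves are passable.

valid

Correct solution:

┌───────┬─────┬─┐
│A      │     │ │
│ ╷ ┌───┘ ┌─┐ ╵ │
│↓│ │     │ │   │
│ │ ├─────┘ ├─╴ │
│↓│ │↱ → ↓  │   │
│ │ │ ╶─┐ ┌─┘ ┌─┤
│↓│ │↑ ↰│↓│   │ │
│ │ └─┐ │ │ ╶─┘ │
│↓│   │↑│↓│     │
│ └───┘ │ └───┐ │
│↳ → → ↑│↓    │ │
│ ╶───┬─┤ ╶─┐ │ │
│     │ │↳ ↓│ │ │
├───╴ ╵ └─┐ └─┘ │
│         │↳ → B│
└─────────┴─────┘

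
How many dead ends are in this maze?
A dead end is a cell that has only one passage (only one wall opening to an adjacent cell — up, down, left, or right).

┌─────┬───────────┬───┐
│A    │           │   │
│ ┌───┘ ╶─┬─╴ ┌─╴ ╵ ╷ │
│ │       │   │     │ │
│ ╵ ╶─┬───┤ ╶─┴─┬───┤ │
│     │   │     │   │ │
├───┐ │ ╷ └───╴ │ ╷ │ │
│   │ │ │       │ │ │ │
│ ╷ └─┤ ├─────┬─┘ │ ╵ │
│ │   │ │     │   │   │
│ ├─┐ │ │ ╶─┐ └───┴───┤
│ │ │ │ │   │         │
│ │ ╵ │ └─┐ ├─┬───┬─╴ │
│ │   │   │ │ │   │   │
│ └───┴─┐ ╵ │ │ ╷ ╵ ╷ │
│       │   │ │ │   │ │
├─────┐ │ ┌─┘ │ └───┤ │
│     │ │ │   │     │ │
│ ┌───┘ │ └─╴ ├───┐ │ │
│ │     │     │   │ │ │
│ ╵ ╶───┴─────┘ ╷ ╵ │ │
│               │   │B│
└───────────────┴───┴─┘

Checking each cell for number of passages:

Dead ends found at positions:
  (0, 2)
  (1, 4)
  (1, 7)
  (3, 2)
  (4, 7)
  (5, 1)
  (6, 6)
  (8, 2)
  (8, 5)
  (10, 10)
Total dead ends: 10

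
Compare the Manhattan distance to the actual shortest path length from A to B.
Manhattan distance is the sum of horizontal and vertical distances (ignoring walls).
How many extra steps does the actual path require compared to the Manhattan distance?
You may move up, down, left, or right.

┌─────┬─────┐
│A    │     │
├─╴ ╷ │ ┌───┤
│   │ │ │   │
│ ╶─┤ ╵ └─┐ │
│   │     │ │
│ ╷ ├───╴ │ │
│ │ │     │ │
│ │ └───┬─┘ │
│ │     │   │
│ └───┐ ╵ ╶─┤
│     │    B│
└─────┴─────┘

Manhattan distance: |5 - 0| + |5 - 0| = 10
Actual path length: 12
Extra steps: 12 - 10 = 2

Solution:

┌─────┬─────┐
│A ↓  │     │
├─╴ ╷ │ ┌───┤
│↓ ↲│ │ │   │
│ ╶─┤ ╵ └─┐ │
│↳ ↓│     │ │
│ ╷ ├───╴ │ │
│ │↓│     │ │
│ │ └───┬─┘ │
│ │↳ → ↓│   │
│ └───┐ ╵ ╶─┤
│     │↳ → B│
└─────┴─────┘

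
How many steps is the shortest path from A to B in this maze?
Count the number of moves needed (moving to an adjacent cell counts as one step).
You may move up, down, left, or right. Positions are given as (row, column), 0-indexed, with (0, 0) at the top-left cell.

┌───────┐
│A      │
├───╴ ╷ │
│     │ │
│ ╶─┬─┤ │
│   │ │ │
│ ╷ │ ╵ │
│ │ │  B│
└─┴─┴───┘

Using BFS to find shortest path:
Start: (0, 0), End: (3, 3)
Path found:
(0,0) → (0,1) → (0,2) → (0,3) → (1,3) → (2,3) → (3,3)
Number of steps: 6

Solution:

┌───────┐
│A → → ↓│
├───╴ ╷ │
│     │↓│
│ ╶─┬─┤ │
│   │ │↓│
│ ╷ │ ╵ │
│ │ │  B│
└─┴─┴───┘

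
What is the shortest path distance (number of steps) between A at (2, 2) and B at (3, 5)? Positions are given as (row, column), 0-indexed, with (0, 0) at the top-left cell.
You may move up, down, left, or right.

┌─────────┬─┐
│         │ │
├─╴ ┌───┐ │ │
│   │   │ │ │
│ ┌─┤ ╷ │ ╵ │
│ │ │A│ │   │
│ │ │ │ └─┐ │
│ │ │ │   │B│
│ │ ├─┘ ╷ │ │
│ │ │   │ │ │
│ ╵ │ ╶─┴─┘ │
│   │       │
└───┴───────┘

Finding path from (2, 2) to (3, 5):
Path: (2,2) → (1,2) → (1,3) → (2,3) → (3,3) → (4,3) → (4,2) → (5,2) → (5,3) → (5,4) → (5,5) → (4,5) → (3,5)
Distance: 12 steps

Solution:

┌─────────┬─┐
│         │ │
├─╴ ┌───┐ │ │
│   │↱ ↓│ │ │
│ ┌─┤ ╷ │ ╵ │
│ │ │A│↓│   │
│ │ │ │ └─┐ │
│ │ │ │↓  │B│
│ │ ├─┘ ╷ │ │
│ │ │↓ ↲│ │↑│
│ ╵ │ ╶─┴─┘ │
│   │↳ → → ↑│
└───┴───────┘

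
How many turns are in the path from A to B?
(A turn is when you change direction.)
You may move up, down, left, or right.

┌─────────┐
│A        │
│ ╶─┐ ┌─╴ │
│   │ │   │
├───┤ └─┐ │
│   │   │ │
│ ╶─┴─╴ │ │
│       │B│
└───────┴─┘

Directions: right, right, right, right, down, down, down
Number of turns: 1

Solution:

┌─────────┐
│A → → → ↓│
│ ╶─┐ ┌─╴ │
│   │ │  ↓│
├───┤ └─┐ │
│   │   │↓│
│ ╶─┴─╴ │ │
│       │B│
└───────┴─┘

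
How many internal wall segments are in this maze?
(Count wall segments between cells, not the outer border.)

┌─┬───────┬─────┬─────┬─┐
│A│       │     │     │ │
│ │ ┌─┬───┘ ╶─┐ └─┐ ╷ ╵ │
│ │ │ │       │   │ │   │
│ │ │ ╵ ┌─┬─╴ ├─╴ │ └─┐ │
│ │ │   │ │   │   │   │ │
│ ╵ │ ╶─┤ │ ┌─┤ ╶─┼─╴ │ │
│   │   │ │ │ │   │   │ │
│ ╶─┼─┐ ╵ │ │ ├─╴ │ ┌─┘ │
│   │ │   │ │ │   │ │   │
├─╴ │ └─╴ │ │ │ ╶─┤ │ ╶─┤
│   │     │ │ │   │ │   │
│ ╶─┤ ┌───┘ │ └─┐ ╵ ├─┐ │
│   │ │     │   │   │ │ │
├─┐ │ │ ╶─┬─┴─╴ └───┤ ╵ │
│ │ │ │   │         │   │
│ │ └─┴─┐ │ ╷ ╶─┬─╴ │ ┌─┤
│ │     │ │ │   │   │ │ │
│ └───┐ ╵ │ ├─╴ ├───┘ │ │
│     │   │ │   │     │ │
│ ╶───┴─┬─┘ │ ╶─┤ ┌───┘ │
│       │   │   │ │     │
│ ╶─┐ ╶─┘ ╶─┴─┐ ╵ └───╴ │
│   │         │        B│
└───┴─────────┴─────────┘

Counting internal wall segments:
Total internal walls: 121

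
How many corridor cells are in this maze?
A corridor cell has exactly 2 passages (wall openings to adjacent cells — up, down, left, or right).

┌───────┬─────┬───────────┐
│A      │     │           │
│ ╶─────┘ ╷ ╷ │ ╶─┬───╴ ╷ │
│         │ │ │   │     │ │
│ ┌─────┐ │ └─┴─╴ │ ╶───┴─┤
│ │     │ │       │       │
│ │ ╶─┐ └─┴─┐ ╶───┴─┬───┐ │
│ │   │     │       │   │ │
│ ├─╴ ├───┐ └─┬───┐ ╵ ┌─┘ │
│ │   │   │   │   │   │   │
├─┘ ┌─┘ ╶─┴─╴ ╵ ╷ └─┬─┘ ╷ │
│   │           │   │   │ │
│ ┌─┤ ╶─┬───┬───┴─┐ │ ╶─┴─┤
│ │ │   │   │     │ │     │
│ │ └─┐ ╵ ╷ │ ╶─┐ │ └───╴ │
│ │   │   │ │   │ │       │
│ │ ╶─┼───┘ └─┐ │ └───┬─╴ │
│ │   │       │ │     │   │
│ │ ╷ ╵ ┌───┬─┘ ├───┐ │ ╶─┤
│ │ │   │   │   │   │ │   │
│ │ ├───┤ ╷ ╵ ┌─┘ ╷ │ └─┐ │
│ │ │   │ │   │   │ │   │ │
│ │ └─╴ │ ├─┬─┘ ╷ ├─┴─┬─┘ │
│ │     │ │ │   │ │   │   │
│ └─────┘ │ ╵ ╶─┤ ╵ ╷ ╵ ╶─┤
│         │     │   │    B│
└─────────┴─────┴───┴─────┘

Counting cells with exactly 2 passages:
Total corridor cells: 137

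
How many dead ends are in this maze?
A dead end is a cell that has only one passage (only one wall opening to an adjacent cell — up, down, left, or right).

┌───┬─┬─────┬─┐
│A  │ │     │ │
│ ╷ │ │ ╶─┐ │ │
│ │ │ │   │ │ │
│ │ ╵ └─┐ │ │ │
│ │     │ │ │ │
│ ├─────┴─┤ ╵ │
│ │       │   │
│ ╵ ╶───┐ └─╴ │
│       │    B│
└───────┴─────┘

Checking each cell for number of passages:

Dead ends found at positions:
  (0, 2)
  (0, 6)
  (2, 3)
  (2, 4)
  (4, 3)
Total dead ends: 5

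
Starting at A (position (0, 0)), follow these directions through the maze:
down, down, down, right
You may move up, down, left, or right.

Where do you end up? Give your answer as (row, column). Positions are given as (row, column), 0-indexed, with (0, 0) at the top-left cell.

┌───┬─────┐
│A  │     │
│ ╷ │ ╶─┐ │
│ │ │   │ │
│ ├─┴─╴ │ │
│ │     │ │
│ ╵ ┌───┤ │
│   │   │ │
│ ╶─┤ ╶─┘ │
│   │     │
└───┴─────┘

Following directions step by step:
Start: (0, 0)
  down: (0, 0) → (1, 0)
  down: (1, 0) → (2, 0)
  down: (2, 0) → (3, 0)
  right: (3, 0) → (3, 1)
Final position: (3, 1)

Path taken:

┌───┬─────┐
│A  │     │
│ ╷ │ ╶─┐ │
│↓│ │   │ │
│ ├─┴─╴ │ │
│↓│     │ │
│ ╵ ┌───┤ │
│↳ B│   │ │
│ ╶─┤ ╶─┘ │
│   │     │
└───┴─────┘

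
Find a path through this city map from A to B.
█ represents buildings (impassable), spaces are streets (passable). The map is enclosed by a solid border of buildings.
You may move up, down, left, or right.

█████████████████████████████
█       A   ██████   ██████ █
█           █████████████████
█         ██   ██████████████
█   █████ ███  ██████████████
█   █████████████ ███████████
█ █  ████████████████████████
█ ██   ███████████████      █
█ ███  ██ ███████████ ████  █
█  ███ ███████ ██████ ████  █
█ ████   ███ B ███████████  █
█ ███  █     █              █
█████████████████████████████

Finding the shortest path from A to B:
Movement: cardinal only
Path length: 26 steps
Directions: down → down → left → left → left → left → left → down → down → down → right → down → right → down → right → down → down → right → right → down → right → right → right → right → up → right

Solution:

█████████████████████████████
█       A   ██████   ██████ █
█       ↓   █████████████████
█  ↓←←←←↲ ██   ██████████████
█  ↓█████ ███  ██████████████
█  ↓█████████████ ███████████
█ █↳↓████████████████████████
█ ██↳↓ ███████████████      █
█ ███↳↓██ ███████████ ████  █
█  ███↓███████ ██████ ████  █
█ ████↳→↓███↱B ███████████  █
█ ███  █↳→→→↑█              █
█████████████████████████████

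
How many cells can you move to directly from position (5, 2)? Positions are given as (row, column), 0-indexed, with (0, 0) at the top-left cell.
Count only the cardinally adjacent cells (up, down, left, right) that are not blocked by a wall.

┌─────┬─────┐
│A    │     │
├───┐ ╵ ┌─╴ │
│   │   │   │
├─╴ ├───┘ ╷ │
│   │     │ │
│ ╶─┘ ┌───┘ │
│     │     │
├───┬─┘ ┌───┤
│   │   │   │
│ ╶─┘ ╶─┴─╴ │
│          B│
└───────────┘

Checking passable neighbors of (5, 2):
Neighbors: (4, 2), (5, 1), (5, 3)
Count: 3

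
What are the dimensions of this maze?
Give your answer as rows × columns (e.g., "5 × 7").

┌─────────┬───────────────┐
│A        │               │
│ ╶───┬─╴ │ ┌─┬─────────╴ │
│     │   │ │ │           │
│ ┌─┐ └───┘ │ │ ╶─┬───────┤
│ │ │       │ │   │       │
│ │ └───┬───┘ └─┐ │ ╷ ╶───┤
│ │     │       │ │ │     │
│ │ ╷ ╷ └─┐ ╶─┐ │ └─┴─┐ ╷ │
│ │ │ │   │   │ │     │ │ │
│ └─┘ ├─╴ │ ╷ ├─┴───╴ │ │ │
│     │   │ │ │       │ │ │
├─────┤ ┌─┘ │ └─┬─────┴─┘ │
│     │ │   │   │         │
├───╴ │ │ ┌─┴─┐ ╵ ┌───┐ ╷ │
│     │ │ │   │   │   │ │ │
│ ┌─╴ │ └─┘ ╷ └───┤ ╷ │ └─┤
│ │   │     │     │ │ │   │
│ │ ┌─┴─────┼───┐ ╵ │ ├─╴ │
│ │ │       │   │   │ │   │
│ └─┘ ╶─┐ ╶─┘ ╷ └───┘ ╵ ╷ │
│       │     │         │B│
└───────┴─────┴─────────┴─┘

Counting the maze dimensions:
Rows (vertical): 11
Columns (horizontal): 13
Dimensions: 11 × 13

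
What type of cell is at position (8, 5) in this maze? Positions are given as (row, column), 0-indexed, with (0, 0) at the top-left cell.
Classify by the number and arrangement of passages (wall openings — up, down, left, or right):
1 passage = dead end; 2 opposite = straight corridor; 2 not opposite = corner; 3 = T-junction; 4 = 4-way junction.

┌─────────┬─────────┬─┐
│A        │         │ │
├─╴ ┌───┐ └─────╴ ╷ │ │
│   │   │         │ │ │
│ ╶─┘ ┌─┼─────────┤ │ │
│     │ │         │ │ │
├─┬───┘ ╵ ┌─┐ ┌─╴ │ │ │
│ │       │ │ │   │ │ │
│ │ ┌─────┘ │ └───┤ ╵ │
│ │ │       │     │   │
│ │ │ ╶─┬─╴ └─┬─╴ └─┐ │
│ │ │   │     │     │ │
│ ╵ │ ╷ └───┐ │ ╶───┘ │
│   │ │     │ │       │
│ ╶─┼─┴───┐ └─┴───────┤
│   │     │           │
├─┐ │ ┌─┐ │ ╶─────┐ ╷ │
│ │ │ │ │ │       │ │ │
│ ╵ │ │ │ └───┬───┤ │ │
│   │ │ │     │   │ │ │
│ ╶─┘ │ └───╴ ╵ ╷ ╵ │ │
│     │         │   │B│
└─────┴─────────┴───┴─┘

Checking cell at (8, 5):
Number of passages: 2
Cell type: corner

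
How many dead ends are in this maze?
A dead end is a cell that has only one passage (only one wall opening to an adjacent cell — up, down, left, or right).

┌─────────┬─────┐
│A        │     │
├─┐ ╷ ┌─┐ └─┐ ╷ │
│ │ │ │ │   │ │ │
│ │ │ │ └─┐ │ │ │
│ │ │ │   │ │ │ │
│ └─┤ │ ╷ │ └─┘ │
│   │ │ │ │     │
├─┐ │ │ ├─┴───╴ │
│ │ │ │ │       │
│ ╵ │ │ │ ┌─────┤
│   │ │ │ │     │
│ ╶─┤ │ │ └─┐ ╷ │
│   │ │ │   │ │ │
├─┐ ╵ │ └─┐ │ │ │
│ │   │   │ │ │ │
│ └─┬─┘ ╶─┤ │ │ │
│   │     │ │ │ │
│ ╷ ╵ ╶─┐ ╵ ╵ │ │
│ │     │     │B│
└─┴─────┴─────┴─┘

Checking each cell for number of passages:

Dead ends found at positions:
  (0, 0)
  (0, 5)
  (1, 0)
  (1, 3)
  (2, 1)
  (2, 6)
  (3, 4)
  (4, 0)
  (5, 5)
  (7, 0)
  (7, 4)
  (9, 0)
  (9, 3)
  (9, 7)
Total dead ends: 14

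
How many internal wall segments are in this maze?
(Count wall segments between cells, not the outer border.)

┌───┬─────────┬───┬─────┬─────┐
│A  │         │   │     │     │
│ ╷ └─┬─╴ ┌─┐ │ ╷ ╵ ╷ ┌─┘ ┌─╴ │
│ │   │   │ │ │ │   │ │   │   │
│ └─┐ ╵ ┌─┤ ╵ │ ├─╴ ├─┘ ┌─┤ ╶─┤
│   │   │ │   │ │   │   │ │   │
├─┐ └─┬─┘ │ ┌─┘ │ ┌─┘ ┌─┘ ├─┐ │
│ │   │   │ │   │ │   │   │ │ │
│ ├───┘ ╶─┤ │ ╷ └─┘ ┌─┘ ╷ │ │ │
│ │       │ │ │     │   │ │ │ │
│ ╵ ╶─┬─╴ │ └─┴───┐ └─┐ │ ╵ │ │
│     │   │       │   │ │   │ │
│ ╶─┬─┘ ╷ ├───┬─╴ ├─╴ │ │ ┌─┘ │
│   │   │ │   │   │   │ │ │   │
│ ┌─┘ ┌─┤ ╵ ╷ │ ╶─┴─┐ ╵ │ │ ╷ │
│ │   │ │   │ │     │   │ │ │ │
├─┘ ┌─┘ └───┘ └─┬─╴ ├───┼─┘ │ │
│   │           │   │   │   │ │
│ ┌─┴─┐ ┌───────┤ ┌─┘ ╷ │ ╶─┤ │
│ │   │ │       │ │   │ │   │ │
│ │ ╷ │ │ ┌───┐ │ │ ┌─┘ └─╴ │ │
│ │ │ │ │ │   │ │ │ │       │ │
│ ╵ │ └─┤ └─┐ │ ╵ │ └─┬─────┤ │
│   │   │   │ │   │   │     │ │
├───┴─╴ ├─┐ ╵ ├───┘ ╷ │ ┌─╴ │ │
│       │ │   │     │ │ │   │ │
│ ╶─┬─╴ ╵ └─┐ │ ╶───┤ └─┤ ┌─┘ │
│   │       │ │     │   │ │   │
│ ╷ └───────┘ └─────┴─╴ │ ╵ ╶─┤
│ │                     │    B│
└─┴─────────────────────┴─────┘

Counting internal wall segments:
Total internal walls: 196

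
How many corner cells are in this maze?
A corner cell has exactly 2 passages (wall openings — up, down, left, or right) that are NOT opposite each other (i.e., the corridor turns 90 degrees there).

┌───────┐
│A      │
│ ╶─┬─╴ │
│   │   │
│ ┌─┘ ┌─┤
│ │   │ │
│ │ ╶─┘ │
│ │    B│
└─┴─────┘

Counting corner cells (2 non-opposite passages):
Total corners: 8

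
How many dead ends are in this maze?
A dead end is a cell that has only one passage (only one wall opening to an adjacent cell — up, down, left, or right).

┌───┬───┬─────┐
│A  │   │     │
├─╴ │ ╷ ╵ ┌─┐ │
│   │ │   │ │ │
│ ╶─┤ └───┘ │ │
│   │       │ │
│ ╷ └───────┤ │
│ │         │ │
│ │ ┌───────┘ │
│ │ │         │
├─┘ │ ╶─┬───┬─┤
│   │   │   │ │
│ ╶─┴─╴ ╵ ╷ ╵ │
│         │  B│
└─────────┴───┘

Checking each cell for number of passages:

Dead ends found at positions:
  (0, 0)
  (1, 5)
  (3, 5)
  (4, 0)
  (5, 6)
Total dead ends: 5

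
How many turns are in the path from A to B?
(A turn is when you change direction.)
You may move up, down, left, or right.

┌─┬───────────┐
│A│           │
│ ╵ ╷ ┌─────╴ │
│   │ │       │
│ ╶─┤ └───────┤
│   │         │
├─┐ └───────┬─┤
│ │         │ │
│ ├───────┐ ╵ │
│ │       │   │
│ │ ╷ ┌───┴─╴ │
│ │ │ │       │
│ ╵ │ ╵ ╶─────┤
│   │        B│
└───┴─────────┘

Directions: down, down, right, down, right, right, right, right, down, right, down, left, left, left, down, right, right, right
Number of turns: 9

Solution:

┌─┬───────────┐
│A│           │
│ ╵ ╷ ┌─────╴ │
│↓  │ │       │
│ ╶─┤ └───────┤
│↳ ↓│         │
├─┐ └───────┬─┤
│ │↳ → → → ↓│ │
│ ├───────┐ ╵ │
│ │       │↳ ↓│
│ │ ╷ ┌───┴─╴ │
│ │ │ │↓ ← ← ↲│
│ ╵ │ ╵ ╶─────┤
│   │  ↳ → → B│
└───┴─────────┘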